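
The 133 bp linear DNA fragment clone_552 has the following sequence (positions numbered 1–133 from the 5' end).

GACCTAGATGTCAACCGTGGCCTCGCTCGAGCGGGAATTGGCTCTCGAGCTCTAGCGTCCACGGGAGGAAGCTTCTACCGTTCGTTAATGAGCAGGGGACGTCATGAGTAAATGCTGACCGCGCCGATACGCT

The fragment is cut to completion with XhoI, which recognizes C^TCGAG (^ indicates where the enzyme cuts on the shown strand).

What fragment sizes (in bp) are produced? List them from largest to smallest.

89, 26, 18 bp

XhoI sites (CTCGAG) start at positions 26, 44.
XhoI cuts after the first base of each site, so after positions 26, 44.
Linear molecule, 2 cuts → 3 fragments:
  1–26 → 26 bp
  27–44 → 18 bp
  45–133 → 89 bp
Sorted largest to smallest: 89, 26, 18 bp.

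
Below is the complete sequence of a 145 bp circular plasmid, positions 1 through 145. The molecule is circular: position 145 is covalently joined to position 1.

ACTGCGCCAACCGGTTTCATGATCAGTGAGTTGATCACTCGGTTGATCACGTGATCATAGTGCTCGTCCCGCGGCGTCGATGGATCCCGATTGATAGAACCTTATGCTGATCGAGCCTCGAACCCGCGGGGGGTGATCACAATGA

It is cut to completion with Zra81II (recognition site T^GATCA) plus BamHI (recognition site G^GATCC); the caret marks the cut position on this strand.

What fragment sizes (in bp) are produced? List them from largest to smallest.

Zra81II sites (TGATCA) start at positions 20, 32, 44, 52, 134.
Zra81II cuts after the first base of each site, so after positions 20, 32, 44, 52, 134.
The BamHI site (GGATCC) starts at position 82.
BamHI cuts after the first base of each site, so after position 82.
Combined cut positions: 20, 32, 44, 52, 82, 134.
Circular molecule, 6 cuts → 6 fragments:
  21–32 → 12 bp
  33–44 → 12 bp
  45–52 → 8 bp
  53–82 → 30 bp
  83–134 → 52 bp
  135–145 then 1–20 → 11 + 20 = 31 bp
Sorted largest to smallest: 52, 31, 30, 12, 12, 8 bp.

52, 31, 30, 12, 12, 8 bp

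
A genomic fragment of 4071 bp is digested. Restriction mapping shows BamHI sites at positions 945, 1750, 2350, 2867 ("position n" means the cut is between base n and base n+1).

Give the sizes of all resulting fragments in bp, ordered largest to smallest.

1204, 945, 805, 600, 517 bp

Linear molecule, 4 cuts → 5 fragments:
  945 − 0 = 945 bp
  1750 − 945 = 805 bp
  2350 − 1750 = 600 bp
  2867 − 2350 = 517 bp
  4071 − 2867 = 1204 bp
Sorted largest to smallest: 1204, 945, 805, 600, 517 bp.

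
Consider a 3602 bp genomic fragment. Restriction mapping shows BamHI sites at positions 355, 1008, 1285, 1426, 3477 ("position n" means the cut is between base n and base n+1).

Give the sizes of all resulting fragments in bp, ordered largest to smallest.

2051, 653, 355, 277, 141, 125 bp

Linear molecule, 5 cuts → 6 fragments:
  355 − 0 = 355 bp
  1008 − 355 = 653 bp
  1285 − 1008 = 277 bp
  1426 − 1285 = 141 bp
  3477 − 1426 = 2051 bp
  3602 − 3477 = 125 bp
Sorted largest to smallest: 2051, 653, 355, 277, 141, 125 bp.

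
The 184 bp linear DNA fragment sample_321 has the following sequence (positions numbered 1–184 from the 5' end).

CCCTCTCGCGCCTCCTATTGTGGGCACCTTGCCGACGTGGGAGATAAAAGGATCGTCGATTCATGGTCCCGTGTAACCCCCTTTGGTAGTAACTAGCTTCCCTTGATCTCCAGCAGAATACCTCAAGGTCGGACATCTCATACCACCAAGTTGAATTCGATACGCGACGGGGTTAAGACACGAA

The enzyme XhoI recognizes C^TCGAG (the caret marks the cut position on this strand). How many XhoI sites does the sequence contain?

0

No occurrence of CTCGAG is present in the sequence.
XhoI does not cut: 0 sites.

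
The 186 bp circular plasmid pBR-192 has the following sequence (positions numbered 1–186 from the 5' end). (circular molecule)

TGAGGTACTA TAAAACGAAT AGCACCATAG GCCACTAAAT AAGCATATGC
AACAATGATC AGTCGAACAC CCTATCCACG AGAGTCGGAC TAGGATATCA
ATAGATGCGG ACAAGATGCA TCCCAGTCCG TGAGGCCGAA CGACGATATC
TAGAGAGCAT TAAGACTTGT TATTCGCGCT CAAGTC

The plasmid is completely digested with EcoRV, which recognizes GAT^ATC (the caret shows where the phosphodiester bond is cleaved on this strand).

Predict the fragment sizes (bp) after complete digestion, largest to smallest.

135, 51 bp

EcoRV sites (GATATC) start at positions 94, 145.
EcoRV cuts after base 3 of each site, so after positions 96, 147.
Circular molecule, 2 cuts → 2 fragments:
  97–147 → 51 bp
  148–186 then 1–96 → 39 + 96 = 135 bp
Sorted largest to smallest: 135, 51 bp.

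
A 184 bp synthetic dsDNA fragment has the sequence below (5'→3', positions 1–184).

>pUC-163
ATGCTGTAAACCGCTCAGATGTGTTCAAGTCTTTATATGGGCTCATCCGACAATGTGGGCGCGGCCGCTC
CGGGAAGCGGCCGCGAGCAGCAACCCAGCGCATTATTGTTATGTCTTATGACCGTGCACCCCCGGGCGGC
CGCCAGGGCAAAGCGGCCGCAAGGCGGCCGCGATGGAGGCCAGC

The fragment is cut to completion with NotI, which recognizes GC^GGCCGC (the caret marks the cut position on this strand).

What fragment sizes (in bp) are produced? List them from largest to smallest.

62, 59, 19, 17, 16, 11 bp

NotI sites (GCGGCCGC) start at positions 61, 77, 136, 153, 164.
NotI cuts after base 2 of each site, so after positions 62, 78, 137, 154, 165.
Linear molecule, 5 cuts → 6 fragments:
  1–62 → 62 bp
  63–78 → 16 bp
  79–137 → 59 bp
  138–154 → 17 bp
  155–165 → 11 bp
  166–184 → 19 bp
Sorted largest to smallest: 62, 59, 19, 17, 16, 11 bp.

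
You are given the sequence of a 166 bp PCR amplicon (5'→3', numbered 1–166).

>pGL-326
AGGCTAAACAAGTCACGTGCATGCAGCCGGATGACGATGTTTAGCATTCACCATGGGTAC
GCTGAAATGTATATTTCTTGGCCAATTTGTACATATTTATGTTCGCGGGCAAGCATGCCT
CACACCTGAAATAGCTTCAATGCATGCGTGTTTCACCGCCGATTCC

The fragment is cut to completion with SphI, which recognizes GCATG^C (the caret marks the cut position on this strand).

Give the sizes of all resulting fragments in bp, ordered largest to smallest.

94, 29, 23, 20 bp

SphI sites (GCATGC) start at positions 19, 113, 142.
SphI cuts after base 5 of each site (before the last base), so after positions 23, 117, 146.
Linear molecule, 3 cuts → 4 fragments:
  1–23 → 23 bp
  24–117 → 94 bp
  118–146 → 29 bp
  147–166 → 20 bp
Sorted largest to smallest: 94, 29, 23, 20 bp.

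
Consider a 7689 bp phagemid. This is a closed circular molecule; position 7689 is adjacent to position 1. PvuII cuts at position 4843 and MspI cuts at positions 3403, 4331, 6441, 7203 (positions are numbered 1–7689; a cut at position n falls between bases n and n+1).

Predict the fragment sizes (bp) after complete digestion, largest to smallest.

3889, 1598, 928, 762, 512 bp

Combined cut positions (sorted): 3403, 4331, 4843, 6441, 7203.
Circular molecule, 5 cuts → 5 fragments:
  4331 − 3403 = 928 bp
  4843 − 4331 = 512 bp
  6441 − 4843 = 1598 bp
  7203 − 6441 = 762 bp
  wrap: 7689 − 7203 + 3403 = 3889 bp
Sorted largest to smallest: 3889, 1598, 928, 762, 512 bp.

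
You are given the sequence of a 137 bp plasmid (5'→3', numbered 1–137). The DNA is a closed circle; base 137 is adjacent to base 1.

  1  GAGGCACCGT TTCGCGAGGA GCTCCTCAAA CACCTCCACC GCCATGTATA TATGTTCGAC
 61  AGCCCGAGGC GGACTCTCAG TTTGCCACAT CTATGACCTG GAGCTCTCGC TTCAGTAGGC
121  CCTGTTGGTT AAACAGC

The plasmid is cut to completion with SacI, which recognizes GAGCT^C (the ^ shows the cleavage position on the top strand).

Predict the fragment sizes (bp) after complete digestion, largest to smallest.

SacI sites (GAGCTC) start at positions 19, 101.
SacI cuts after base 5 of each site (before the last base), so after positions 23, 105.
Circular molecule, 2 cuts → 2 fragments:
  24–105 → 82 bp
  106–137 then 1–23 → 32 + 23 = 55 bp
Sorted largest to smallest: 82, 55 bp.

82, 55 bp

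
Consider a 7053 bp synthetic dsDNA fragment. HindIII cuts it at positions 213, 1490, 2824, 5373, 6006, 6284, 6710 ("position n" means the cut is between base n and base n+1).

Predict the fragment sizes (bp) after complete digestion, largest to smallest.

Linear molecule, 7 cuts → 8 fragments:
  213 − 0 = 213 bp
  1490 − 213 = 1277 bp
  2824 − 1490 = 1334 bp
  5373 − 2824 = 2549 bp
  6006 − 5373 = 633 bp
  6284 − 6006 = 278 bp
  6710 − 6284 = 426 bp
  7053 − 6710 = 343 bp
Sorted largest to smallest: 2549, 1334, 1277, 633, 426, 343, 278, 213 bp.

2549, 1334, 1277, 633, 426, 343, 278, 213 bp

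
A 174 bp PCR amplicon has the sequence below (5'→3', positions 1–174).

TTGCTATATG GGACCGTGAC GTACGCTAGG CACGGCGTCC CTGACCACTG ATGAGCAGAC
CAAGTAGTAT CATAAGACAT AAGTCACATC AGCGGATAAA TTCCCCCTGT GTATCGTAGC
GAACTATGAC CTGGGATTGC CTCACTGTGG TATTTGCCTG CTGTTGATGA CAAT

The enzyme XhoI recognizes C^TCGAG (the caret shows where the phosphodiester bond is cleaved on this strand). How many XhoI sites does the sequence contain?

No occurrence of CTCGAG is present in the sequence.
XhoI does not cut: 0 sites.

0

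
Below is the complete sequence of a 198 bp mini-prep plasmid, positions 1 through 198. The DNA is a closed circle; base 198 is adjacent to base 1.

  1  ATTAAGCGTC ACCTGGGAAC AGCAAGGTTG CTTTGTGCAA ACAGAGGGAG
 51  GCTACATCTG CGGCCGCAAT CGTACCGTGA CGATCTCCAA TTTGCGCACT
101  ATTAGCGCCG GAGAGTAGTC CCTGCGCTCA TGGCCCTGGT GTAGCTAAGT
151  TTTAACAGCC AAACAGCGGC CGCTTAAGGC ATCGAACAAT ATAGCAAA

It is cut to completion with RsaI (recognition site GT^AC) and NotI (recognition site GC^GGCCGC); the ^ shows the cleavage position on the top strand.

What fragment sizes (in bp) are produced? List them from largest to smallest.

94, 92, 12 bp

The RsaI site (GTAC) starts at position 72.
RsaI cuts after base 2 of each site, so after position 73.
NotI sites (GCGGCCGC) start at positions 60, 166.
NotI cuts after base 2 of each site, so after positions 61, 167.
Combined cut positions: 61, 73, 167.
Circular molecule, 3 cuts → 3 fragments:
  62–73 → 12 bp
  74–167 → 94 bp
  168–198 then 1–61 → 31 + 61 = 92 bp
Sorted largest to smallest: 94, 92, 12 bp.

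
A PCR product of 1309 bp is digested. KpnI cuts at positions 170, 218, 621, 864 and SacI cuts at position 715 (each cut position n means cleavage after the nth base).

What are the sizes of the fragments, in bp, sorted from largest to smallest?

445, 403, 170, 149, 94, 48 bp

Combined cut positions (sorted): 170, 218, 621, 715, 864.
Linear molecule, 5 cuts → 6 fragments:
  170 − 0 = 170 bp
  218 − 170 = 48 bp
  621 − 218 = 403 bp
  715 − 621 = 94 bp
  864 − 715 = 149 bp
  1309 − 864 = 445 bp
Sorted largest to smallest: 445, 403, 170, 149, 94, 48 bp.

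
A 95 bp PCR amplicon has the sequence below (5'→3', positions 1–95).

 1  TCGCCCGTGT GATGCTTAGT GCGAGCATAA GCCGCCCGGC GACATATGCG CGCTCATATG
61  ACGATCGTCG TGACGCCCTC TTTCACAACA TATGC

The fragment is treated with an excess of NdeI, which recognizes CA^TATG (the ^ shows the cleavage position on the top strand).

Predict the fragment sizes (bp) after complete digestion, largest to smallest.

NdeI sites (CATATG) start at positions 43, 55, 89.
NdeI cuts after base 2 of each site, so after positions 44, 56, 90.
Linear molecule, 3 cuts → 4 fragments:
  1–44 → 44 bp
  45–56 → 12 bp
  57–90 → 34 bp
  91–95 → 5 bp
Sorted largest to smallest: 44, 34, 12, 5 bp.

44, 34, 12, 5 bp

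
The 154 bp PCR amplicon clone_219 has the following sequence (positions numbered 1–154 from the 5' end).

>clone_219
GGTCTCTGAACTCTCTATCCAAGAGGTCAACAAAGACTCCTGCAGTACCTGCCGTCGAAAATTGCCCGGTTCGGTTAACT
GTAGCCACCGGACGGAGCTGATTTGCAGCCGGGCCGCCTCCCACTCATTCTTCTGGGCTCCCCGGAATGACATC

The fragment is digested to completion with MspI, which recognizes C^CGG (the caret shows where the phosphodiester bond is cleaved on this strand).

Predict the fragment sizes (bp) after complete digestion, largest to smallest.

MspI sites (CCGG) start at positions 66, 88, 109, 142.
MspI cuts after the first base of each site, so after positions 66, 88, 109, 142.
Linear molecule, 4 cuts → 5 fragments:
  1–66 → 66 bp
  67–88 → 22 bp
  89–109 → 21 bp
  110–142 → 33 bp
  143–154 → 12 bp
Sorted largest to smallest: 66, 33, 22, 21, 12 bp.

66, 33, 22, 21, 12 bp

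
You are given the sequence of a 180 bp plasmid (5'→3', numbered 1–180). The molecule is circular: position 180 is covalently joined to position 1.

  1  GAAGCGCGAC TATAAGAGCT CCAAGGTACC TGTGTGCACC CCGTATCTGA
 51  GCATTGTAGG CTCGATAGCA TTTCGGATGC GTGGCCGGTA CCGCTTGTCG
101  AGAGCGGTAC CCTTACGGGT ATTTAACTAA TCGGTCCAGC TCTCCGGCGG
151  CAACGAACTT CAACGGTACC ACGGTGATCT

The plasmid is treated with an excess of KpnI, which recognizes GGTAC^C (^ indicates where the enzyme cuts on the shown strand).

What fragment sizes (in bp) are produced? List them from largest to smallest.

62, 59, 40, 19 bp

KpnI sites (GGTACC) start at positions 25, 87, 106, 165.
KpnI cuts after base 5 of each site (before the last base), so after positions 29, 91, 110, 169.
Circular molecule, 4 cuts → 4 fragments:
  30–91 → 62 bp
  92–110 → 19 bp
  111–169 → 59 bp
  170–180 then 1–29 → 11 + 29 = 40 bp
Sorted largest to smallest: 62, 59, 40, 19 bp.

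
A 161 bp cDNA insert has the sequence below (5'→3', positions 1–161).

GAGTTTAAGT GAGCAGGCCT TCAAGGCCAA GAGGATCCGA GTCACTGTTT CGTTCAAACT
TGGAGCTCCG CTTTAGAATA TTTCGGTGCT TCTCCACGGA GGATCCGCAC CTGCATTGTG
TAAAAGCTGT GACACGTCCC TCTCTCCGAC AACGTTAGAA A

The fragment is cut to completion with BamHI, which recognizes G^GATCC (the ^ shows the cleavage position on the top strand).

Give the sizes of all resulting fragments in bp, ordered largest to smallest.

68, 60, 33 bp

BamHI sites (GGATCC) start at positions 33, 101.
BamHI cuts after the first base of each site, so after positions 33, 101.
Linear molecule, 2 cuts → 3 fragments:
  1–33 → 33 bp
  34–101 → 68 bp
  102–161 → 60 bp
Sorted largest to smallest: 68, 60, 33 bp.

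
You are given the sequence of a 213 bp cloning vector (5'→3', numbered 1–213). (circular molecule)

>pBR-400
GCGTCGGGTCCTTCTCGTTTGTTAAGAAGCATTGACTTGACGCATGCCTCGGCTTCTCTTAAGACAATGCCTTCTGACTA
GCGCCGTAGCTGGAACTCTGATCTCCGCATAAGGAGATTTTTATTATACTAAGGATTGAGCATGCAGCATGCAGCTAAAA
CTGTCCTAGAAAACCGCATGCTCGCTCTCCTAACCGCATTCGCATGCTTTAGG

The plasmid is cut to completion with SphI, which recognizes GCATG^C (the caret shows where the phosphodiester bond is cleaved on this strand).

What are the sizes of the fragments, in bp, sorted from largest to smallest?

98, 53, 29, 26, 7 bp

SphI sites (GCATGC) start at positions 42, 140, 147, 176, 202.
SphI cuts after base 5 of each site (before the last base), so after positions 46, 144, 151, 180, 206.
Circular molecule, 5 cuts → 5 fragments:
  47–144 → 98 bp
  145–151 → 7 bp
  152–180 → 29 bp
  181–206 → 26 bp
  207–213 then 1–46 → 7 + 46 = 53 bp
Sorted largest to smallest: 98, 53, 29, 26, 7 bp.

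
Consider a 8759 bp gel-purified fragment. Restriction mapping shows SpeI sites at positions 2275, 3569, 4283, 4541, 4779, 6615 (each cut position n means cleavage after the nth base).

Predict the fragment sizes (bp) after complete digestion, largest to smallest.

2275, 2144, 1836, 1294, 714, 258, 238 bp

Linear molecule, 6 cuts → 7 fragments:
  2275 − 0 = 2275 bp
  3569 − 2275 = 1294 bp
  4283 − 3569 = 714 bp
  4541 − 4283 = 258 bp
  4779 − 4541 = 238 bp
  6615 − 4779 = 1836 bp
  8759 − 6615 = 2144 bp
Sorted largest to smallest: 2275, 2144, 1836, 1294, 714, 258, 238 bp.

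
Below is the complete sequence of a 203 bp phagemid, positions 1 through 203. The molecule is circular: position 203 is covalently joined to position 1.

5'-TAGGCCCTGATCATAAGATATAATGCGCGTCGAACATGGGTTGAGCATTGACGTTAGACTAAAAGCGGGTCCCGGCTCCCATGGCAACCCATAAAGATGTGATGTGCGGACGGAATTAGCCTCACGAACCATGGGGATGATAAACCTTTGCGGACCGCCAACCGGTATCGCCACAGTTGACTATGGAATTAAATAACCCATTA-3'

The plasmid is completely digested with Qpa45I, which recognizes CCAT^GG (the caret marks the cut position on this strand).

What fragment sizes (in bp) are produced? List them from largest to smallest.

153, 50 bp

Qpa45I sites (CCATGG) start at positions 79, 129.
Qpa45I cuts after base 4 of each site, so after positions 82, 132.
Circular molecule, 2 cuts → 2 fragments:
  83–132 → 50 bp
  133–203 then 1–82 → 71 + 82 = 153 bp
Sorted largest to smallest: 153, 50 bp.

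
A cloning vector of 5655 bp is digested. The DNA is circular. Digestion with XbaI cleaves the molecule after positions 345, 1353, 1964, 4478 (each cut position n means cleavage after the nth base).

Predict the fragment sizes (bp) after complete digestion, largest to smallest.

Circular molecule, 4 cuts → 4 fragments:
  1353 − 345 = 1008 bp
  1964 − 1353 = 611 bp
  4478 − 1964 = 2514 bp
  wrap: 5655 − 4478 + 345 = 1522 bp
Sorted largest to smallest: 2514, 1522, 1008, 611 bp.

2514, 1522, 1008, 611 bp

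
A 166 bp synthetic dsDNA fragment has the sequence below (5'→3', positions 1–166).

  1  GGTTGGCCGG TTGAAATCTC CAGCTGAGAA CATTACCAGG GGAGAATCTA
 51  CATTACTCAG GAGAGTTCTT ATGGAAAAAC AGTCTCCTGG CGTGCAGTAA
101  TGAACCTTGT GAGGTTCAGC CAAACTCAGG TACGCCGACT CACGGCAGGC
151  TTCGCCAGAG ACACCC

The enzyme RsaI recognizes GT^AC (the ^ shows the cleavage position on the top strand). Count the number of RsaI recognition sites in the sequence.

GTAC occurs starting at position 130.
RsaI cuts at 1 site.

1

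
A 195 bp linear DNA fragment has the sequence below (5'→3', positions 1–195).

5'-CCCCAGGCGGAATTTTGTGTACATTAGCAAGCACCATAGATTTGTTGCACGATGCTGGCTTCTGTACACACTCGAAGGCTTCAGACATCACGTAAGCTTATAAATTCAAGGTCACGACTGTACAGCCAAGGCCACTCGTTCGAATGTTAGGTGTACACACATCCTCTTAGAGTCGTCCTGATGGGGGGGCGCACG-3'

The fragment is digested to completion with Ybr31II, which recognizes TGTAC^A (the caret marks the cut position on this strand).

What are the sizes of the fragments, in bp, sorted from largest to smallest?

Ybr31II sites (TGTACA) start at positions 18, 63, 119, 152.
Ybr31II cuts after base 5 of each site (before the last base), so after positions 22, 67, 123, 156.
Linear molecule, 4 cuts → 5 fragments:
  1–22 → 22 bp
  23–67 → 45 bp
  68–123 → 56 bp
  124–156 → 33 bp
  157–195 → 39 bp
Sorted largest to smallest: 56, 45, 39, 33, 22 bp.

56, 45, 39, 33, 22 bp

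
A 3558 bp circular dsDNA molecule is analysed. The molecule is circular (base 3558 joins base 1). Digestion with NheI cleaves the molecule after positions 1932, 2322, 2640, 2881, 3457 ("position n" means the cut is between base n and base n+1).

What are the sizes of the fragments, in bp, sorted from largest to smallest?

2033, 576, 390, 318, 241 bp

Circular molecule, 5 cuts → 5 fragments:
  2322 − 1932 = 390 bp
  2640 − 2322 = 318 bp
  2881 − 2640 = 241 bp
  3457 − 2881 = 576 bp
  wrap: 3558 − 3457 + 1932 = 2033 bp
Sorted largest to smallest: 2033, 576, 390, 318, 241 bp.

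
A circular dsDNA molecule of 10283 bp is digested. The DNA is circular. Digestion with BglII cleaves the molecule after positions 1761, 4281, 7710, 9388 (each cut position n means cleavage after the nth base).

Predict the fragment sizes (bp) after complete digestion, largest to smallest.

3429, 2656, 2520, 1678 bp

Circular molecule, 4 cuts → 4 fragments:
  4281 − 1761 = 2520 bp
  7710 − 4281 = 3429 bp
  9388 − 7710 = 1678 bp
  wrap: 10283 − 9388 + 1761 = 2656 bp
Sorted largest to smallest: 3429, 2656, 2520, 1678 bp.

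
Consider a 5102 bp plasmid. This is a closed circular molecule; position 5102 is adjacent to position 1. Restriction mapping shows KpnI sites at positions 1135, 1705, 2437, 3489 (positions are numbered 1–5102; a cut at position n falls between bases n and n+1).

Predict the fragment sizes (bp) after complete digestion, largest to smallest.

2748, 1052, 732, 570 bp

Circular molecule, 4 cuts → 4 fragments:
  1705 − 1135 = 570 bp
  2437 − 1705 = 732 bp
  3489 − 2437 = 1052 bp
  wrap: 5102 − 3489 + 1135 = 2748 bp
Sorted largest to smallest: 2748, 1052, 732, 570 bp.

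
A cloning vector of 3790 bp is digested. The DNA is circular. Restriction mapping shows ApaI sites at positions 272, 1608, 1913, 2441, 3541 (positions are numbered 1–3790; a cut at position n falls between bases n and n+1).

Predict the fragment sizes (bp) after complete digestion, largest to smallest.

Circular molecule, 5 cuts → 5 fragments:
  1608 − 272 = 1336 bp
  1913 − 1608 = 305 bp
  2441 − 1913 = 528 bp
  3541 − 2441 = 1100 bp
  wrap: 3790 − 3541 + 272 = 521 bp
Sorted largest to smallest: 1336, 1100, 528, 521, 305 bp.

1336, 1100, 528, 521, 305 bp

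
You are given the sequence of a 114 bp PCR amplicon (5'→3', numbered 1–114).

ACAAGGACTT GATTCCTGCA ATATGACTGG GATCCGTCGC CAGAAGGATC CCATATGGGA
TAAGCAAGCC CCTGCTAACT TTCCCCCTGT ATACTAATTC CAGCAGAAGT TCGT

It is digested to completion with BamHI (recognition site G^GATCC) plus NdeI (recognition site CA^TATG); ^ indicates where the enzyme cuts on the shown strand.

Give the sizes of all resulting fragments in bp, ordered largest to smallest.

61, 30, 16, 7 bp

BamHI sites (GGATCC) start at positions 30, 46.
BamHI cuts after the first base of each site, so after positions 30, 46.
The NdeI site (CATATG) starts at position 52.
NdeI cuts after base 2 of each site, so after position 53.
Combined cut positions: 30, 46, 53.
Linear molecule, 3 cuts → 4 fragments:
  1–30 → 30 bp
  31–46 → 16 bp
  47–53 → 7 bp
  54–114 → 61 bp
Sorted largest to smallest: 61, 30, 16, 7 bp.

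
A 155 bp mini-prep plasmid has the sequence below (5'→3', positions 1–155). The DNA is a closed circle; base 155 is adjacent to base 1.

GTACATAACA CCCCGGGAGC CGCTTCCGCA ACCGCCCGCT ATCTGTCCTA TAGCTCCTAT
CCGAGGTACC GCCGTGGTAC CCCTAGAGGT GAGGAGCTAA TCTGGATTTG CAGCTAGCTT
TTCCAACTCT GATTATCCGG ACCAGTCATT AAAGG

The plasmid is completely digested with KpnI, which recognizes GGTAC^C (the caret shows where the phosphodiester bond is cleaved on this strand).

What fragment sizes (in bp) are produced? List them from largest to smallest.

KpnI sites (GGTACC) start at positions 65, 76.
KpnI cuts after base 5 of each site (before the last base), so after positions 69, 80.
Circular molecule, 2 cuts → 2 fragments:
  70–80 → 11 bp
  81–155 then 1–69 → 75 + 69 = 144 bp
Sorted largest to smallest: 144, 11 bp.

144, 11 bp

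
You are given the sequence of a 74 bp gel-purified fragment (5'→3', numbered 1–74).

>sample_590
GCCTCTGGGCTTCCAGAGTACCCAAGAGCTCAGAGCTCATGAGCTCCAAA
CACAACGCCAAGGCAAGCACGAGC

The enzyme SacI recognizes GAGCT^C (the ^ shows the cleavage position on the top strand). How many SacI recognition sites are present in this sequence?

3

GAGCTC occurs starting at positions 26, 33, 41.
SacI cuts at 3 sites.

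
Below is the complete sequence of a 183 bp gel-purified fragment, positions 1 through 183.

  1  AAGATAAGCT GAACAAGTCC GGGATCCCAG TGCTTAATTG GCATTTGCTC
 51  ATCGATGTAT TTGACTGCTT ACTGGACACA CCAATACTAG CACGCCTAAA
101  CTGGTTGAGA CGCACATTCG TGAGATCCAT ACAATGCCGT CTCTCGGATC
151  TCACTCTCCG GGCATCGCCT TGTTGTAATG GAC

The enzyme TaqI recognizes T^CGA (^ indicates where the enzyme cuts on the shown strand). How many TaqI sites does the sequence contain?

TCGA occurs starting at position 52.
TaqI cuts at 1 site.

1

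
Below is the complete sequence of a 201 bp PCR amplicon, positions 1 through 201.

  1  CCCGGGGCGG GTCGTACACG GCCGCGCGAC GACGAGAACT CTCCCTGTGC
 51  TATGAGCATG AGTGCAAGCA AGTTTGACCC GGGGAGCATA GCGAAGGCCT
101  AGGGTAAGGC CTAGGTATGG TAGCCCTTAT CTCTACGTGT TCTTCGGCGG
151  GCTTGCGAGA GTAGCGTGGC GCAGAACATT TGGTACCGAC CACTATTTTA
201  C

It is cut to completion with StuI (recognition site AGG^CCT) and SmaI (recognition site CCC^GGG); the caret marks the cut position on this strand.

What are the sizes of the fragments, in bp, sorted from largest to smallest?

StuI sites (AGGCCT) start at positions 95, 107.
StuI cuts after base 3 of each site, so after positions 97, 109.
SmaI sites (CCCGGG) start at positions 1, 78.
SmaI cuts after base 3 of each site, so after positions 3, 80.
Combined cut positions: 3, 80, 97, 109.
Linear molecule, 4 cuts → 5 fragments:
  1–3 → 3 bp
  4–80 → 77 bp
  81–97 → 17 bp
  98–109 → 12 bp
  110–201 → 92 bp
Sorted largest to smallest: 92, 77, 17, 12, 3 bp.

92, 77, 17, 12, 3 bp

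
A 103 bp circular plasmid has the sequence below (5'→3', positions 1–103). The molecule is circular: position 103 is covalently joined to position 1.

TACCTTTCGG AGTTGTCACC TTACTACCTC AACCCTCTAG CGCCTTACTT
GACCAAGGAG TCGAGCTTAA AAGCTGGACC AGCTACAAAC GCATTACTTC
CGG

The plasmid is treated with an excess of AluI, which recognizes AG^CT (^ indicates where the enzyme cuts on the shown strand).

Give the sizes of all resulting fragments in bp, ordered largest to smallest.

86, 9, 8 bp

AluI sites (AGCT) start at positions 64, 72, 81.
AluI cuts after base 2 of each site, so after positions 65, 73, 82.
Circular molecule, 3 cuts → 3 fragments:
  66–73 → 8 bp
  74–82 → 9 bp
  83–103 then 1–65 → 21 + 65 = 86 bp
Sorted largest to smallest: 86, 9, 8 bp.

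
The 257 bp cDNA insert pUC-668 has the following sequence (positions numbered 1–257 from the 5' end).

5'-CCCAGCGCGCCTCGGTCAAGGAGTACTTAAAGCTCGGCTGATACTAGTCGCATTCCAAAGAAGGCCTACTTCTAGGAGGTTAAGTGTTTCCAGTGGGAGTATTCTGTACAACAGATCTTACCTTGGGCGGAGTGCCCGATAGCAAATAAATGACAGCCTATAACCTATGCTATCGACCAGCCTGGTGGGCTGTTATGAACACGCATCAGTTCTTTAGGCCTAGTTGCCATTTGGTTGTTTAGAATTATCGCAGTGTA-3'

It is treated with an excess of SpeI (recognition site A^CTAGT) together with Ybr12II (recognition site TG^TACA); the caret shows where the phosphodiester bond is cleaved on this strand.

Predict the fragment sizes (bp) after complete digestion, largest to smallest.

151, 63, 43 bp

The SpeI site (ACTAGT) starts at position 43.
SpeI cuts after the first base of each site, so after position 43.
The Ybr12II site (TGTACA) starts at position 105.
Ybr12II cuts after base 2 of each site, so after position 106.
Combined cut positions: 43, 106.
Linear molecule, 2 cuts → 3 fragments:
  1–43 → 43 bp
  44–106 → 63 bp
  107–257 → 151 bp
Sorted largest to smallest: 151, 63, 43 bp.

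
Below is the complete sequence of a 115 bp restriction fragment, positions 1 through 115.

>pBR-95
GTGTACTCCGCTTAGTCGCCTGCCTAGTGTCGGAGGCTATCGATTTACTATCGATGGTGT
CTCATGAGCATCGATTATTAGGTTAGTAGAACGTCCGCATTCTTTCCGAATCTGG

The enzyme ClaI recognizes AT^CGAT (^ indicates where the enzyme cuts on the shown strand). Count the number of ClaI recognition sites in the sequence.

ATCGAT occurs starting at positions 39, 50, 70.
ClaI cuts at 3 sites.

3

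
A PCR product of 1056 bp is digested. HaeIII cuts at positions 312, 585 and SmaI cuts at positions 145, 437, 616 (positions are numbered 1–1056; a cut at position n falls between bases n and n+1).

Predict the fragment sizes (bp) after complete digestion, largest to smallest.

440, 167, 148, 145, 125, 31 bp

Combined cut positions (sorted): 145, 312, 437, 585, 616.
Linear molecule, 5 cuts → 6 fragments:
  145 − 0 = 145 bp
  312 − 145 = 167 bp
  437 − 312 = 125 bp
  585 − 437 = 148 bp
  616 − 585 = 31 bp
  1056 − 616 = 440 bp
Sorted largest to smallest: 440, 167, 148, 145, 125, 31 bp.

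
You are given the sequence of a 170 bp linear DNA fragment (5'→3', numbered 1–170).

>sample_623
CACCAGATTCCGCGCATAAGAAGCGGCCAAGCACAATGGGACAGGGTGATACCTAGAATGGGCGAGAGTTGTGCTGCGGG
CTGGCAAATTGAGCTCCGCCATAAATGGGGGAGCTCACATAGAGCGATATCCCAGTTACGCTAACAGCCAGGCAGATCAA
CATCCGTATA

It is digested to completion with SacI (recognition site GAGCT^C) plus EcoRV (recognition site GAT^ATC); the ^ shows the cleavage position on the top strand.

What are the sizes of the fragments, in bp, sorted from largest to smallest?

95, 42, 20, 13 bp

SacI sites (GAGCTC) start at positions 91, 111.
SacI cuts after base 5 of each site (before the last base), so after positions 95, 115.
The EcoRV site (GATATC) starts at position 126.
EcoRV cuts after base 3 of each site, so after position 128.
Combined cut positions: 95, 115, 128.
Linear molecule, 3 cuts → 4 fragments:
  1–95 → 95 bp
  96–115 → 20 bp
  116–128 → 13 bp
  129–170 → 42 bp
Sorted largest to smallest: 95, 42, 20, 13 bp.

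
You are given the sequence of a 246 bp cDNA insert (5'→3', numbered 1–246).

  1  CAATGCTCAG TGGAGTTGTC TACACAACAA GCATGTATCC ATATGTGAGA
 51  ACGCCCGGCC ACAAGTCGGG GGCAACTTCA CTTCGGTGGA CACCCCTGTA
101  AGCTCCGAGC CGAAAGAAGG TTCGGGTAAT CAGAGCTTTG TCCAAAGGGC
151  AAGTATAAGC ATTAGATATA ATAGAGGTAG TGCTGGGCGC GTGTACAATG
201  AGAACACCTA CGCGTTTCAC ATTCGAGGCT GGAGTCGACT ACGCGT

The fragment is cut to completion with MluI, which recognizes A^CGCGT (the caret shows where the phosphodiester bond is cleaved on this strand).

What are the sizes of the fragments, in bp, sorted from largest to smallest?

210, 31, 5 bp

MluI sites (ACGCGT) start at positions 210, 241.
MluI cuts after the first base of each site, so after positions 210, 241.
Linear molecule, 2 cuts → 3 fragments:
  1–210 → 210 bp
  211–241 → 31 bp
  242–246 → 5 bp
Sorted largest to smallest: 210, 31, 5 bp.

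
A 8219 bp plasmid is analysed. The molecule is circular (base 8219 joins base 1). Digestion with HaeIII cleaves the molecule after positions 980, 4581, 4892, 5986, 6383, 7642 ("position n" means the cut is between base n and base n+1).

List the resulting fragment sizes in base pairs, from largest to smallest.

Circular molecule, 6 cuts → 6 fragments:
  4581 − 980 = 3601 bp
  4892 − 4581 = 311 bp
  5986 − 4892 = 1094 bp
  6383 − 5986 = 397 bp
  7642 − 6383 = 1259 bp
  wrap: 8219 − 7642 + 980 = 1557 bp
Sorted largest to smallest: 3601, 1557, 1259, 1094, 397, 311 bp.

3601, 1557, 1259, 1094, 397, 311 bp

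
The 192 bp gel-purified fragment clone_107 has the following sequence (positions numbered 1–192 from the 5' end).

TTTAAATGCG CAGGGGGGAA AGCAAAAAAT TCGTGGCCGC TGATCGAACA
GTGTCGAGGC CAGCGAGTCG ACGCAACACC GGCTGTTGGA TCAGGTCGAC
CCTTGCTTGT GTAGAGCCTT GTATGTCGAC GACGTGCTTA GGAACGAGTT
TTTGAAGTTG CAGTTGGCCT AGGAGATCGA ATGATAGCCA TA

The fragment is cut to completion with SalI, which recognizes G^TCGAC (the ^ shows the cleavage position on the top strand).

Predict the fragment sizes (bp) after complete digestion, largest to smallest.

67, 67, 30, 28 bp

SalI sites (GTCGAC) start at positions 67, 95, 125.
SalI cuts after the first base of each site, so after positions 67, 95, 125.
Linear molecule, 3 cuts → 4 fragments:
  1–67 → 67 bp
  68–95 → 28 bp
  96–125 → 30 bp
  126–192 → 67 bp
Sorted largest to smallest: 67, 67, 30, 28 bp.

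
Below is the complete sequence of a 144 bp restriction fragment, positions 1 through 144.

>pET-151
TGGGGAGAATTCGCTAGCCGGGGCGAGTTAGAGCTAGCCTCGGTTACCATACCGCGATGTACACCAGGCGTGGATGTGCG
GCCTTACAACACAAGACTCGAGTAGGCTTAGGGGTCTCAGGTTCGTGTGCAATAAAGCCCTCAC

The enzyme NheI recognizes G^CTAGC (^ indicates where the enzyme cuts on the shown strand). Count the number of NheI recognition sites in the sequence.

2

GCTAGC occurs starting at positions 13, 33.
NheI cuts at 2 sites.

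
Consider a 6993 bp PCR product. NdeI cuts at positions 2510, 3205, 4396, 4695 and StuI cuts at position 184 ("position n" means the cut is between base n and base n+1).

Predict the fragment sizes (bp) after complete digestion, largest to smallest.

2326, 2298, 1191, 695, 299, 184 bp

Combined cut positions (sorted): 184, 2510, 3205, 4396, 4695.
Linear molecule, 5 cuts → 6 fragments:
  184 − 0 = 184 bp
  2510 − 184 = 2326 bp
  3205 − 2510 = 695 bp
  4396 − 3205 = 1191 bp
  4695 − 4396 = 299 bp
  6993 − 4695 = 2298 bp
Sorted largest to smallest: 2326, 2298, 1191, 695, 299, 184 bp.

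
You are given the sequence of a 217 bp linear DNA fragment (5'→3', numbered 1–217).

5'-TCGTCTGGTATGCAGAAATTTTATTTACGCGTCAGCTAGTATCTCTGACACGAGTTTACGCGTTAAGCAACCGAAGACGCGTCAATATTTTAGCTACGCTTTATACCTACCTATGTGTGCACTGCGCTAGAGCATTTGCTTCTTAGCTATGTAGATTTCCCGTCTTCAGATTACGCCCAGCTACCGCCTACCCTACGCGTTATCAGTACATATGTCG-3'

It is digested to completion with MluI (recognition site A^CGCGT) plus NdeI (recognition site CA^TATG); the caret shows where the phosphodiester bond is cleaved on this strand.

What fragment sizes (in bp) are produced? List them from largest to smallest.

118, 31, 27, 19, 15, 7 bp

MluI sites (ACGCGT) start at positions 27, 58, 77, 195.
MluI cuts after the first base of each site, so after positions 27, 58, 77, 195.
The NdeI site (CATATG) starts at position 209.
NdeI cuts after base 2 of each site, so after position 210.
Combined cut positions: 27, 58, 77, 195, 210.
Linear molecule, 5 cuts → 6 fragments:
  1–27 → 27 bp
  28–58 → 31 bp
  59–77 → 19 bp
  78–195 → 118 bp
  196–210 → 15 bp
  211–217 → 7 bp
Sorted largest to smallest: 118, 31, 27, 19, 15, 7 bp.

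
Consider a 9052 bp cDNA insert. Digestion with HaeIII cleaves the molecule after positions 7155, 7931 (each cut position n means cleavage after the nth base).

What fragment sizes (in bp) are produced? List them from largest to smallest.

7155, 1121, 776 bp

Linear molecule, 2 cuts → 3 fragments:
  7155 − 0 = 7155 bp
  7931 − 7155 = 776 bp
  9052 − 7931 = 1121 bp
Sorted largest to smallest: 7155, 1121, 776 bp.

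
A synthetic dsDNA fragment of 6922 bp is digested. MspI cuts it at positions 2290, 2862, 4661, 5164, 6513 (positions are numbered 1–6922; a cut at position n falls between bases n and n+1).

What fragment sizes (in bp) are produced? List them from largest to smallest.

Linear molecule, 5 cuts → 6 fragments:
  2290 − 0 = 2290 bp
  2862 − 2290 = 572 bp
  4661 − 2862 = 1799 bp
  5164 − 4661 = 503 bp
  6513 − 5164 = 1349 bp
  6922 − 6513 = 409 bp
Sorted largest to smallest: 2290, 1799, 1349, 572, 503, 409 bp.

2290, 1799, 1349, 572, 503, 409 bp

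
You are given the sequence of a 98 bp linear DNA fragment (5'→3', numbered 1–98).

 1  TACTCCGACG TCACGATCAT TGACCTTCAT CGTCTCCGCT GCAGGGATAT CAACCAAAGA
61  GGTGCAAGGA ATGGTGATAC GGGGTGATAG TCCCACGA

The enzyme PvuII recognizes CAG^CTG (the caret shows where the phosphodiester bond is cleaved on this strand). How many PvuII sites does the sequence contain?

No occurrence of CAGCTG is present in the sequence.
PvuII does not cut: 0 sites.

0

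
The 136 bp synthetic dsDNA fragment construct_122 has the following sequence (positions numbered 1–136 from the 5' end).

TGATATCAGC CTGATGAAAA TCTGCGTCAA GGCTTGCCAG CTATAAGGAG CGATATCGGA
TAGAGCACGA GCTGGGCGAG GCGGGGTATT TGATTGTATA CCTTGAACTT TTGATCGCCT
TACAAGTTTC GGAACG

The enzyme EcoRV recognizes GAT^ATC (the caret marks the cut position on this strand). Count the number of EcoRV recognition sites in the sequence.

2

GATATC occurs starting at positions 2, 52.
EcoRV cuts at 2 sites.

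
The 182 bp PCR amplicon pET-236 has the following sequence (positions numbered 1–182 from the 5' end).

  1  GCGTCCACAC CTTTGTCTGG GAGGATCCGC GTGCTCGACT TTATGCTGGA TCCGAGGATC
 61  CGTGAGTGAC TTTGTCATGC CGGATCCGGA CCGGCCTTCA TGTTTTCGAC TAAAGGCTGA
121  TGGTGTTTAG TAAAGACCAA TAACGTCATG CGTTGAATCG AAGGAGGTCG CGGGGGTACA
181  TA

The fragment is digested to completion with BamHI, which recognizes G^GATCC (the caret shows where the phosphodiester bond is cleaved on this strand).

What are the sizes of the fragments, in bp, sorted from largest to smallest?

BamHI sites (GGATCC) start at positions 23, 48, 56, 82.
BamHI cuts after the first base of each site, so after positions 23, 48, 56, 82.
Linear molecule, 4 cuts → 5 fragments:
  1–23 → 23 bp
  24–48 → 25 bp
  49–56 → 8 bp
  57–82 → 26 bp
  83–182 → 100 bp
Sorted largest to smallest: 100, 26, 25, 23, 8 bp.

100, 26, 25, 23, 8 bp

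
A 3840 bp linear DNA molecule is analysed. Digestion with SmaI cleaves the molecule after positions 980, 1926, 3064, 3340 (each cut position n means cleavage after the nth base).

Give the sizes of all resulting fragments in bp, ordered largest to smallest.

1138, 980, 946, 500, 276 bp

Linear molecule, 4 cuts → 5 fragments:
  980 − 0 = 980 bp
  1926 − 980 = 946 bp
  3064 − 1926 = 1138 bp
  3340 − 3064 = 276 bp
  3840 − 3340 = 500 bp
Sorted largest to smallest: 1138, 980, 946, 500, 276 bp.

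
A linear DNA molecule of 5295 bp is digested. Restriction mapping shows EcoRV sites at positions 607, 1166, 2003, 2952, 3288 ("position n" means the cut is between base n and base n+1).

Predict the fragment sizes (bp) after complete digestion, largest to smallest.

2007, 949, 837, 607, 559, 336 bp

Linear molecule, 5 cuts → 6 fragments:
  607 − 0 = 607 bp
  1166 − 607 = 559 bp
  2003 − 1166 = 837 bp
  2952 − 2003 = 949 bp
  3288 − 2952 = 336 bp
  5295 − 3288 = 2007 bp
Sorted largest to smallest: 2007, 949, 837, 607, 559, 336 bp.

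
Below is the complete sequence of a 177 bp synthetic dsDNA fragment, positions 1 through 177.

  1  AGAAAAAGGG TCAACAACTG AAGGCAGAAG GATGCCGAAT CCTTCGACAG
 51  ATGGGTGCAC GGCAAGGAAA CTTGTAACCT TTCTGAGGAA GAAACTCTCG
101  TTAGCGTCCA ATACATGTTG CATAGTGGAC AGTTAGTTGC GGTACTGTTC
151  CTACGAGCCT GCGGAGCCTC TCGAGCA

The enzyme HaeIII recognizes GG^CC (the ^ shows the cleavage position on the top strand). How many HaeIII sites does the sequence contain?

No occurrence of GGCC is present in the sequence.
HaeIII does not cut: 0 sites.

0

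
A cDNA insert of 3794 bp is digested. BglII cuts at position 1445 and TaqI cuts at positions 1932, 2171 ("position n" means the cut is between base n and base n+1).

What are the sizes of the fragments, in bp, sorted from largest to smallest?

1623, 1445, 487, 239 bp

Combined cut positions (sorted): 1445, 1932, 2171.
Linear molecule, 3 cuts → 4 fragments:
  1445 − 0 = 1445 bp
  1932 − 1445 = 487 bp
  2171 − 1932 = 239 bp
  3794 − 2171 = 1623 bp
Sorted largest to smallest: 1623, 1445, 487, 239 bp.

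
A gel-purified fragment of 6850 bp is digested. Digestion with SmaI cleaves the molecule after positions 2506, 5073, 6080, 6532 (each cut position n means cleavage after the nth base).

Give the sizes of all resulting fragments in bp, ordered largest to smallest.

Linear molecule, 4 cuts → 5 fragments:
  2506 − 0 = 2506 bp
  5073 − 2506 = 2567 bp
  6080 − 5073 = 1007 bp
  6532 − 6080 = 452 bp
  6850 − 6532 = 318 bp
Sorted largest to smallest: 2567, 2506, 1007, 452, 318 bp.

2567, 2506, 1007, 452, 318 bp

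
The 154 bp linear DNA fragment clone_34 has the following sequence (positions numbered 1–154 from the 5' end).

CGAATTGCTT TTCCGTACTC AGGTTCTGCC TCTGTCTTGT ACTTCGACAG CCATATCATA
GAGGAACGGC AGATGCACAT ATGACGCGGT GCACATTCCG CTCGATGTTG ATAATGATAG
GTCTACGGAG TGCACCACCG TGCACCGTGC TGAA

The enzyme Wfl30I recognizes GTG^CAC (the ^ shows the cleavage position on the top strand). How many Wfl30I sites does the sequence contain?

GTGCAC occurs starting at positions 89, 130, 140.
Wfl30I cuts at 3 sites.

3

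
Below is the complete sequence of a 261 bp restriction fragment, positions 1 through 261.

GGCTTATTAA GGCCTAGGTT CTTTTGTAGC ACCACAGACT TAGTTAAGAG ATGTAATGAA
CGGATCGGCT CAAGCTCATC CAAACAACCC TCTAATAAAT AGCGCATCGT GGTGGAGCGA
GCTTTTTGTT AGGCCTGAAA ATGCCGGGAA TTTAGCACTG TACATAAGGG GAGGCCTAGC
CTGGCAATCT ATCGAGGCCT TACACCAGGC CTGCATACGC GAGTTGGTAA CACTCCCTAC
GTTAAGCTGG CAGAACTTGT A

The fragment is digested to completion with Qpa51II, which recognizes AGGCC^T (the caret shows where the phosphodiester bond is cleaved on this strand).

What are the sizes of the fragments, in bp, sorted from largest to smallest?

121, 50, 41, 23, 14, 12 bp

Qpa51II sites (AGGCCT) start at positions 10, 131, 172, 195, 207.
Qpa51II cuts after base 5 of each site (before the last base), so after positions 14, 135, 176, 199, 211.
Linear molecule, 5 cuts → 6 fragments:
  1–14 → 14 bp
  15–135 → 121 bp
  136–176 → 41 bp
  177–199 → 23 bp
  200–211 → 12 bp
  212–261 → 50 bp
Sorted largest to smallest: 121, 50, 41, 23, 14, 12 bp.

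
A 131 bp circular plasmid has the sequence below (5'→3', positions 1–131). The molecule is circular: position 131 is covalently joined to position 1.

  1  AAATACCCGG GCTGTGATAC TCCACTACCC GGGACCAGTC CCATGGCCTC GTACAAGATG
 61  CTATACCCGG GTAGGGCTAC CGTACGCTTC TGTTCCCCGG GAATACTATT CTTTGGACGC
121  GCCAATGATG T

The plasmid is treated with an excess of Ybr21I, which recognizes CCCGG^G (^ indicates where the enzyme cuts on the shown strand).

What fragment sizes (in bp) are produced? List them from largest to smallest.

Ybr21I sites (CCCGGG) start at positions 6, 28, 66, 96.
Ybr21I cuts after base 5 of each site (before the last base), so after positions 10, 32, 70, 100.
Circular molecule, 4 cuts → 4 fragments:
  11–32 → 22 bp
  33–70 → 38 bp
  71–100 → 30 bp
  101–131 then 1–10 → 31 + 10 = 41 bp
Sorted largest to smallest: 41, 38, 30, 22 bp.

41, 38, 30, 22 bp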